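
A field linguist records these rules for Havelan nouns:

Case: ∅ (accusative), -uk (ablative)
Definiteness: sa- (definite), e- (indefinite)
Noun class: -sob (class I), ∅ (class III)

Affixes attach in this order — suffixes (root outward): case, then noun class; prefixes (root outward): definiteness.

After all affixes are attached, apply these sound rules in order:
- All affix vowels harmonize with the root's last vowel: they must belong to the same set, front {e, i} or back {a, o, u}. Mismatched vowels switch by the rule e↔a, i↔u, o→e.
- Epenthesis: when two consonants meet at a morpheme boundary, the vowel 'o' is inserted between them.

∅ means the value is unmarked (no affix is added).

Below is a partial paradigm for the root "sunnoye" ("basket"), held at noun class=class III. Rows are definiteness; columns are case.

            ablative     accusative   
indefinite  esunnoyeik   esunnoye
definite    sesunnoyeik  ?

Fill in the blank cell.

sesunnoye

Attach definiteness definite sa- → sasunnoye.
case = accusative: zero marking, form stays sasunnoye.
noun class = class III: zero marking, form stays sasunnoye.
Apply vowel harmony: sasunnoye → sesunnoye.
Epenthesis: no change.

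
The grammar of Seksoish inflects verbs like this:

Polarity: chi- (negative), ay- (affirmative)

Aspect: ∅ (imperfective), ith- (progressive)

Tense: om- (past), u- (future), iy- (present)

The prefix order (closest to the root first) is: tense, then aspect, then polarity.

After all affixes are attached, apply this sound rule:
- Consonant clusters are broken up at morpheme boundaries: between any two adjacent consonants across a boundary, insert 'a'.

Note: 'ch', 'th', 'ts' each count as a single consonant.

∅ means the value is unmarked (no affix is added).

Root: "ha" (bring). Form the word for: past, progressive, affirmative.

Attach tense past om- → omha.
Attach aspect progressive ith- → ithomha.
Attach polarity affirmative ay- → ayithomha.
Apply epenthesis: ayithomha → ayithomaha.

ayithomaha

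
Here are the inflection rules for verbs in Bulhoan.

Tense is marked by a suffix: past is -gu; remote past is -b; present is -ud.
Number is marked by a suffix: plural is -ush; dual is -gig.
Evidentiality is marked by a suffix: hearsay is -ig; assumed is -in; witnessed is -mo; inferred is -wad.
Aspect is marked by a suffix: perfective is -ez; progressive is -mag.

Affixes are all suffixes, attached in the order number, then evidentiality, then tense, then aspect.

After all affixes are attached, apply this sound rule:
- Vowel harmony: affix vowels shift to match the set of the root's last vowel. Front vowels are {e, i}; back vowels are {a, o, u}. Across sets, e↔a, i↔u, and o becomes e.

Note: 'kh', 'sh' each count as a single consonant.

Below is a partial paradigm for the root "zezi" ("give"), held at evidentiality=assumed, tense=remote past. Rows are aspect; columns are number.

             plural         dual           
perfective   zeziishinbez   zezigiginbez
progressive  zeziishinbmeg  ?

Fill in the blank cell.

Attach number dual -gig → zezigig.
Attach evidentiality assumed -in → zezigigin.
Attach tense remote past -b → zezigiginb.
Attach aspect progressive -mag → zezigiginbmag.
Apply vowel harmony: zezigiginbmag → zezigiginbmeg.

zezigiginbmeg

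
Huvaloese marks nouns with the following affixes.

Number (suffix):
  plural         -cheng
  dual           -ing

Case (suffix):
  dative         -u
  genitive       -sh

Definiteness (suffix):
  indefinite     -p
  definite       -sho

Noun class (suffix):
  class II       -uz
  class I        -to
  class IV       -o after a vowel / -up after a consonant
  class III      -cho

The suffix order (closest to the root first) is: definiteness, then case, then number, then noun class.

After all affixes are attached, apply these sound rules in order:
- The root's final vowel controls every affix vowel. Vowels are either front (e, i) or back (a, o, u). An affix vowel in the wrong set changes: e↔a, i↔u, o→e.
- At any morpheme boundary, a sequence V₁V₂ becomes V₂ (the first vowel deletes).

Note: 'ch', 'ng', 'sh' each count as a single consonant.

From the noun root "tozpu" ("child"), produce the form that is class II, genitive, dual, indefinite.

tozpupshunguz

Attach definiteness indefinite -p → tozpup.
Attach case genitive -sh → tozpupsh.
Attach number dual -ing → tozpupshing.
Attach noun class class II -uz → tozpupshinguz.
Apply vowel harmony: tozpupshinguz → tozpupshunguz.
Vowel deletion: no change.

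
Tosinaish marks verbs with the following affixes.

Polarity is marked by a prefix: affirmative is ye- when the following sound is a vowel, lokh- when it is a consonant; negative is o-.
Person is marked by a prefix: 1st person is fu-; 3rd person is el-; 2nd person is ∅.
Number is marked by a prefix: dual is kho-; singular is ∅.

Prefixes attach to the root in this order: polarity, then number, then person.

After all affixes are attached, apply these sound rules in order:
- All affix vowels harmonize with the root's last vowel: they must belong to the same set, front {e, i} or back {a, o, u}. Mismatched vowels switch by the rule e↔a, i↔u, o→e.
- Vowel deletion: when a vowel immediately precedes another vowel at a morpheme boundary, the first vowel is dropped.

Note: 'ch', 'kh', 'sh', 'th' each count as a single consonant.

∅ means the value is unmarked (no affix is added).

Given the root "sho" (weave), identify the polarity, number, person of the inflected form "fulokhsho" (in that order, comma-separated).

Segment: fu-lokh-sho.
polarity: ye/lokh- → affirmative.
number: ∅ → singular.
person: fu- → 1st person.

affirmative, singular, 1st person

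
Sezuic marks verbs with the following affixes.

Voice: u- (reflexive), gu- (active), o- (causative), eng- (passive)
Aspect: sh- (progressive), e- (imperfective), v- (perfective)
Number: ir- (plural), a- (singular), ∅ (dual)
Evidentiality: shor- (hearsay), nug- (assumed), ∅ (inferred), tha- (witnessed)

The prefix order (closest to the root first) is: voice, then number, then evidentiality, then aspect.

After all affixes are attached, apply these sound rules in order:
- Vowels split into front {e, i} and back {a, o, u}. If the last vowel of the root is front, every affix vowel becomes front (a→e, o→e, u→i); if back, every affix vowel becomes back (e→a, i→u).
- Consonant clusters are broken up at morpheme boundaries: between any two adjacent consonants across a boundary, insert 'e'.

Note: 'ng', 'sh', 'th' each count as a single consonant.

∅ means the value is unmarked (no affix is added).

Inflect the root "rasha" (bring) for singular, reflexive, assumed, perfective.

venugaurasha

Attach voice reflexive u- → urasha.
Attach number singular a- → aurasha.
Attach evidentiality assumed nug- → nugaurasha.
Attach aspect perfective v- → vnugaurasha.
Vowel harmony: no change.
Apply epenthesis: vnugaurasha → venugaurasha.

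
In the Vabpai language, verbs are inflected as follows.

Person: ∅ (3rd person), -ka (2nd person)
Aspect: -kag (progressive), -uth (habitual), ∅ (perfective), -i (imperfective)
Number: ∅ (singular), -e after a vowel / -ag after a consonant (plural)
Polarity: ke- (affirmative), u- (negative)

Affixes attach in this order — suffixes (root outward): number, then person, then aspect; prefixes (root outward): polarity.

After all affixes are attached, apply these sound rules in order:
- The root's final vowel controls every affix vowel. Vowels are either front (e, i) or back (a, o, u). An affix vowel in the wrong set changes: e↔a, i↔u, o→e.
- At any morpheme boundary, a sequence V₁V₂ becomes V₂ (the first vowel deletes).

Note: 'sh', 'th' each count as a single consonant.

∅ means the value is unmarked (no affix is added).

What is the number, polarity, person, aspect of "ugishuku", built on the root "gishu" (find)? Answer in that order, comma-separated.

singular, negative, 2nd person, imperfective

Segment: u-gishu-ka-i.
number: ∅ → singular.
polarity: u- → negative.
person: -ka → 2nd person.
aspect: -i → imperfective.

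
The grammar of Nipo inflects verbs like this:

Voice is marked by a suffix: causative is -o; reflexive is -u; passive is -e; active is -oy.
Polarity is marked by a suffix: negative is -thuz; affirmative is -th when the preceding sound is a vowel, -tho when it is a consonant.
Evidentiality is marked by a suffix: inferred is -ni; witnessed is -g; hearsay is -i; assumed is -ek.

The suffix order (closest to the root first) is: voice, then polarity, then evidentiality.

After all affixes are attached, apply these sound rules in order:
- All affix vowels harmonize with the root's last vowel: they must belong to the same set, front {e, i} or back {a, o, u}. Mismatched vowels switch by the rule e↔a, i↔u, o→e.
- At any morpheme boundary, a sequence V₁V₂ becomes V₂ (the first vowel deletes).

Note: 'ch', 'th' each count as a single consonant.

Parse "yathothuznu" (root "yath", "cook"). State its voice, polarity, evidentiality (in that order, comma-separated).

causative, negative, inferred

Segment: yath-o-thuz-ni.
voice: -o → causative.
polarity: -thuz → negative.
evidentiality: -ni → inferred.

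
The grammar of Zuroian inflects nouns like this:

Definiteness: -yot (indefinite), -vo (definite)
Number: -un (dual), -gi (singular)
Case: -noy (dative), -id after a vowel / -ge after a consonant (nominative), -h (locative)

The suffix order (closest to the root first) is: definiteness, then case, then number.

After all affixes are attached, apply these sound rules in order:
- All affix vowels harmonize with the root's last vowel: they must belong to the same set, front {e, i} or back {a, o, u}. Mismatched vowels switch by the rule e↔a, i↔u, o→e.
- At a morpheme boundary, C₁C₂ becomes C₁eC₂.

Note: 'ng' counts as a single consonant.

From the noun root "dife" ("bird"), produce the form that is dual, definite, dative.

Attach definiteness definite -vo → difevo.
Attach case dative -noy → difevonoy.
Attach number dual -un → difevonoyun.
Apply vowel harmony: difevonoyun → difeveneyin.
Epenthesis: no change.

difeveneyin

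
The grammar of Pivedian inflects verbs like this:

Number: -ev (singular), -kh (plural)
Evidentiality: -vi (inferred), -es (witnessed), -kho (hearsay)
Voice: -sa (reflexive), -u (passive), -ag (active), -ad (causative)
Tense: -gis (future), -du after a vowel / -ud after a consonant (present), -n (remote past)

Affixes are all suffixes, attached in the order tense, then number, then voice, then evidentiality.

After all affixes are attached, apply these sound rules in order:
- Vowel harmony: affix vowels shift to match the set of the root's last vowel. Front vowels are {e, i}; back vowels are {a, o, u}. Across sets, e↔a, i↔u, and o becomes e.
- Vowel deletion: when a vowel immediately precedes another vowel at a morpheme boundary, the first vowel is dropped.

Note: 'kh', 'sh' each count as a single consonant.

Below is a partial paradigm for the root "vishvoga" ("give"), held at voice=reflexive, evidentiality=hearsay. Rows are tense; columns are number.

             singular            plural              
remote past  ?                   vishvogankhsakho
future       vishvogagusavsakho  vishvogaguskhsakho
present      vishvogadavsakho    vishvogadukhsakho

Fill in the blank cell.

vishvoganavsakho

Attach tense remote past -n → vishvogan.
Attach number singular -ev → vishvoganev.
Attach voice reflexive -sa → vishvoganevsa.
Attach evidentiality hearsay -kho → vishvoganevsakho.
Apply vowel harmony: vishvoganevsakho → vishvoganavsakho.
Vowel deletion: no change.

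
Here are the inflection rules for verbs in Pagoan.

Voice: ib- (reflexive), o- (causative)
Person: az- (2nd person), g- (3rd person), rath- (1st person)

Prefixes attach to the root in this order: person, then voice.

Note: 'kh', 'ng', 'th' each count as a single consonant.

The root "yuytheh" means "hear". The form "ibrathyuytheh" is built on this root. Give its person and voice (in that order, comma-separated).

Segment: ib-rath-yuytheh.
person: rath- → 1st person.
voice: ib- → reflexive.

1st person, reflexive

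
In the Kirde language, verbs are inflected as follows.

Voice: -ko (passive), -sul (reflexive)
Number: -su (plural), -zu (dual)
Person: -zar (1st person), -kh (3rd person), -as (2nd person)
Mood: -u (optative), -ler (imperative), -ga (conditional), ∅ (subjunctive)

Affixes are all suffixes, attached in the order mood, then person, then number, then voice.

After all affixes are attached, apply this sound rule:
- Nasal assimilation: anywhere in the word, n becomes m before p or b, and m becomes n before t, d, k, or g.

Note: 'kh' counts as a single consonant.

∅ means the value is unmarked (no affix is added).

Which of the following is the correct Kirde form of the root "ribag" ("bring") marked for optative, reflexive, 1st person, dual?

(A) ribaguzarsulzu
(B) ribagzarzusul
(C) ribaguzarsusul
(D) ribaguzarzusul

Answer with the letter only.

Attach mood optative -u → ribagu.
Attach person 1st person -zar → ribaguzar.
Attach number dual -zu → ribaguzarzu.
Attach voice reflexive -sul → ribaguzarzusul.
Nasal assimilation: no change.
So the correct form is ribaguzarzusul, option (D).
(C) ribaguzarsusul is wrong: it uses plural instead of dual for number.
(A) ribaguzarsulzu is wrong: it has the affixes in the wrong order.
(B) ribagzarzusul is wrong: it uses subjunctive instead of optative for mood.

D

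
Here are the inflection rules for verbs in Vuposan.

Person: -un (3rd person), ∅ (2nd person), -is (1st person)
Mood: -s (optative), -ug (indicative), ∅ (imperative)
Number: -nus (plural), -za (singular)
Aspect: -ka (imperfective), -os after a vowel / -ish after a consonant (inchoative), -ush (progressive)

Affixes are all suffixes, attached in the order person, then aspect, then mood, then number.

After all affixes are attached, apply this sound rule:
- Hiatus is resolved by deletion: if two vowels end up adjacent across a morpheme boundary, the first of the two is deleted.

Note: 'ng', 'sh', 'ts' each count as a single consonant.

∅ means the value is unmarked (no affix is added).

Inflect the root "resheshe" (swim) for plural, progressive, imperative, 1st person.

resheshisushnus

Attach person 1st person -is → reshesheis.
Attach aspect progressive -ush → reshesheisush.
mood = imperative: zero marking, form stays reshesheisush.
Attach number plural -nus → reshesheisushnus.
Apply vowel deletion: reshesheisushnus → resheshisushnus.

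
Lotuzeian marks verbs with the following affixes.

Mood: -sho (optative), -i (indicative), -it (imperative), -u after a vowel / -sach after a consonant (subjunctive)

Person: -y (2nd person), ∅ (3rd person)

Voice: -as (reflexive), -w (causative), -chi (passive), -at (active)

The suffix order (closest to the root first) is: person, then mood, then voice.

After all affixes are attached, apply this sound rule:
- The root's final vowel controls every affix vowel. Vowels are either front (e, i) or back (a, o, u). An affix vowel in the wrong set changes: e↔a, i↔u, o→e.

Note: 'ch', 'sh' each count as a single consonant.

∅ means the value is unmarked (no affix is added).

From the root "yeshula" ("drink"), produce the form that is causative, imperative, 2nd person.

Attach person 2nd person -y → yeshulay.
Attach mood imperative -it → yeshulayit.
Attach voice causative -w → yeshulayitw.
Apply vowel harmony: yeshulayitw → yeshulayutw.

yeshulayutw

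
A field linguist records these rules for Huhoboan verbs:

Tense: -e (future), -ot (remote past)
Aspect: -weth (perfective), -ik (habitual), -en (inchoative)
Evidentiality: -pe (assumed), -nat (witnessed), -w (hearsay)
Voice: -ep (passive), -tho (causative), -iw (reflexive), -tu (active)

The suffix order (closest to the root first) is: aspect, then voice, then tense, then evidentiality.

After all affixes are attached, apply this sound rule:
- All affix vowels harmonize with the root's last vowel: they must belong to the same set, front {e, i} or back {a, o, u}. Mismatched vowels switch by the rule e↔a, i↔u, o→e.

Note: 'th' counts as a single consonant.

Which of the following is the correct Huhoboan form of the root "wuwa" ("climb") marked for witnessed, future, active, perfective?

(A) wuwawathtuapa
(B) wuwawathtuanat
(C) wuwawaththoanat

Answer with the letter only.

B

Attach aspect perfective -weth → wuwaweth.
Attach voice active -tu → wuwawethtu.
Attach tense future -e → wuwawethtue.
Attach evidentiality witnessed -nat → wuwawethtuenat.
Apply vowel harmony: wuwawethtuenat → wuwawathtuanat.
So the correct form is wuwawathtuanat, option (B).
(A) wuwawathtuapa is wrong: it uses assumed instead of witnessed for evidentiality.
(C) wuwawaththoanat is wrong: it uses causative instead of active for voice.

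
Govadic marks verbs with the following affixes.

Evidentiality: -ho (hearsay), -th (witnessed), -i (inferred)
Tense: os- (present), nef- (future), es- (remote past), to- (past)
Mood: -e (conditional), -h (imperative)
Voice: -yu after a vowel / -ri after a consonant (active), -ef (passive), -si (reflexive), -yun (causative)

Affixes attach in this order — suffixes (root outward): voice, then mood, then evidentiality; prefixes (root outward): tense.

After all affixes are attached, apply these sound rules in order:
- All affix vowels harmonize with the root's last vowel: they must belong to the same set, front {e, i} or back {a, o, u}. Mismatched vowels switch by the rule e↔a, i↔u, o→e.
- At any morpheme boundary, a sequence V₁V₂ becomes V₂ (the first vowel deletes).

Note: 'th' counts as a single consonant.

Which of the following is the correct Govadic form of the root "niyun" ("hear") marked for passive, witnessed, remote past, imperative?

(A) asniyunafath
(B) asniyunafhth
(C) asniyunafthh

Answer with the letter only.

Attach voice passive -ef → niyunef.
Attach tense remote past es- → esniyunef.
Attach mood imperative -h → esniyunefh.
Attach evidentiality witnessed -th → esniyunefhth.
Apply vowel harmony: esniyunefhth → asniyunafhth.
Vowel deletion: no change.
So the correct form is asniyunafhth, option (B).
(C) asniyunafthh is wrong: it has the affixes in the wrong order.
(A) asniyunafath is wrong: it uses conditional instead of imperative for mood.

B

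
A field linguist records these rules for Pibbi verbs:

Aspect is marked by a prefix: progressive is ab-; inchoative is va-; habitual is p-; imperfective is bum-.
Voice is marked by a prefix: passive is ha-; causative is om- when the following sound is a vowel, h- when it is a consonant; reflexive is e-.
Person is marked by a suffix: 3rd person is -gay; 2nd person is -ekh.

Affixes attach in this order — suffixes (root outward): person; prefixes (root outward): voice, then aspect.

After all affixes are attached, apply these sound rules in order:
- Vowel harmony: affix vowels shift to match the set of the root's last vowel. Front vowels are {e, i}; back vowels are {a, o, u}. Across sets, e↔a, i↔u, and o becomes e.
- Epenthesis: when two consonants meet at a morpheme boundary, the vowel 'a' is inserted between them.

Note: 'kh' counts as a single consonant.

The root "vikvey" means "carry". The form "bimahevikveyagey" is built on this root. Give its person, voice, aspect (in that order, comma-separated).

Segment: bum-ha-vikvey-gay.
person: -gay → 3rd person.
voice: ha- → passive.
aspect: bum- → imperfective.

3rd person, passive, imperfective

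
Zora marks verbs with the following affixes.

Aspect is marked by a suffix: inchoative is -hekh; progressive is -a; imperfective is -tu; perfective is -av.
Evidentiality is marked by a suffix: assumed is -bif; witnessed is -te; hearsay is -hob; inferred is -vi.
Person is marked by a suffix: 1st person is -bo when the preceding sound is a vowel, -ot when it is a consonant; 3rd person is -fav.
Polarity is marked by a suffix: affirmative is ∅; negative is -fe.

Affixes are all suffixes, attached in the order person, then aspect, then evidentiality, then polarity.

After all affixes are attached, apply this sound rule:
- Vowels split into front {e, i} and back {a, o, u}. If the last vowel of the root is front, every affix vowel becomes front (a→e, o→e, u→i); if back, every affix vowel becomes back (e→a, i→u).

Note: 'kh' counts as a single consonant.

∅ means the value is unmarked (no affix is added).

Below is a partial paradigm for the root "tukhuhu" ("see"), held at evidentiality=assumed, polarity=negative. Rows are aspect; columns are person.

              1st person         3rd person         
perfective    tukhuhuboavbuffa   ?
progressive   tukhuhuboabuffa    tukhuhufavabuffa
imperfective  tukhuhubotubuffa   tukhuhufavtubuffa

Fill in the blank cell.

Attach person 3rd person -fav → tukhuhufav.
Attach aspect perfective -av → tukhuhufavav.
Attach evidentiality assumed -bif → tukhuhufavavbif.
Attach polarity negative -fe → tukhuhufavavbiffe.
Apply vowel harmony: tukhuhufavavbiffe → tukhuhufavavbuffa.

tukhuhufavavbuffa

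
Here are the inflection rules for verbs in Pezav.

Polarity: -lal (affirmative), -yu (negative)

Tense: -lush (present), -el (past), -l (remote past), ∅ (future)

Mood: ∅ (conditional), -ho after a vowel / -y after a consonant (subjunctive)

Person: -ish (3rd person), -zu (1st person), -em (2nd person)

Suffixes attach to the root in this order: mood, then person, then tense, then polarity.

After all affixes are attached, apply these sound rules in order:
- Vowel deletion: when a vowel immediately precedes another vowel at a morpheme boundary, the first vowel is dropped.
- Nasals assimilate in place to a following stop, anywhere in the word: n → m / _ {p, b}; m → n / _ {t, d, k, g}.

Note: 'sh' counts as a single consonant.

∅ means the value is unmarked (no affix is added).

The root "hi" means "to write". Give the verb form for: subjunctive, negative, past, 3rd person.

Attach mood subjunctive -ho (after vowel 'i') → hiho.
Attach person 3rd person -ish → hihoish.
Attach tense past -el → hihoishel.
Attach polarity negative -yu → hihoishelyu.
Apply vowel deletion: hihoishelyu → hihishelyu.
Nasal assimilation: no change.

hihishelyu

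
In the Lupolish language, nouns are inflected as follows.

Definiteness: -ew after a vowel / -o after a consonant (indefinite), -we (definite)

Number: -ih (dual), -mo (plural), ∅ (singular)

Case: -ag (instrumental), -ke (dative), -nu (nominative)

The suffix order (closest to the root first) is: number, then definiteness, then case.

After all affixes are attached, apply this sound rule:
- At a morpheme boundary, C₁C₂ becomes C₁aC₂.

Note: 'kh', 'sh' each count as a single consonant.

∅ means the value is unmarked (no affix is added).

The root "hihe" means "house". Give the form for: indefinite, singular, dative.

hiheewake

number = singular: zero marking, form stays hihe.
Attach definiteness indefinite -ew (after vowel 'e') → hiheew.
Attach case dative -ke → hiheewke.
Apply epenthesis: hiheewke → hiheewake.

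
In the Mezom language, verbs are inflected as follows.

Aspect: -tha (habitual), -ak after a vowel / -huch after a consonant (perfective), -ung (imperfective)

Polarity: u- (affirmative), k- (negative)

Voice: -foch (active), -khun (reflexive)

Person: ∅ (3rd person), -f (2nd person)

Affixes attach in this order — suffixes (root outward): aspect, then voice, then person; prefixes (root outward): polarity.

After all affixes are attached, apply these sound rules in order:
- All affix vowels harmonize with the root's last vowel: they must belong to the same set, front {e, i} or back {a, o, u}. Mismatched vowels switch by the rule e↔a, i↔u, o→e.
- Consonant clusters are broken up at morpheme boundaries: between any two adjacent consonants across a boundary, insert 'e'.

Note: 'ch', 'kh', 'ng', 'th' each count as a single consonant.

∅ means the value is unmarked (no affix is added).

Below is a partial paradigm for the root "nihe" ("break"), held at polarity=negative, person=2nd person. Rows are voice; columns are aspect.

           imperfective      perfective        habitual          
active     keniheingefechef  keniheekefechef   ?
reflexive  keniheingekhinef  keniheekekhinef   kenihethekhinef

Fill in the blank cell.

kenihethefechef

Attach aspect habitual -tha → nihetha.
Attach polarity negative k- → knihetha.
Attach voice active -foch → knihethafoch.
Attach person 2nd person -f → knihethafochf.
Apply vowel harmony: knihethafochf → knihethefechf.
Apply epenthesis: knihethefechf → kenihethefechef.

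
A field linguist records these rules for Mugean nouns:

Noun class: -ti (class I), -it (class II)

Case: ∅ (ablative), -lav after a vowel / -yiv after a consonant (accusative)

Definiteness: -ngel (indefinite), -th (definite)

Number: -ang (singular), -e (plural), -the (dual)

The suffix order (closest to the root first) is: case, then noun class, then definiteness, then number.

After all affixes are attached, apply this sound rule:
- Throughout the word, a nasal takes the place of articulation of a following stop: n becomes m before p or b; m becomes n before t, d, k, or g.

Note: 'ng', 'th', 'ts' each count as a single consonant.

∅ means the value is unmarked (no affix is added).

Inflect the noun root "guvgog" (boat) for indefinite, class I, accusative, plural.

guvgogyivtingele

Attach case accusative -yiv (after consonant 'g') → guvgogyiv.
Attach noun class class I -ti → guvgogyivti.
Attach definiteness indefinite -ngel → guvgogyivtingel.
Attach number plural -e → guvgogyivtingele.
Nasal assimilation: no change.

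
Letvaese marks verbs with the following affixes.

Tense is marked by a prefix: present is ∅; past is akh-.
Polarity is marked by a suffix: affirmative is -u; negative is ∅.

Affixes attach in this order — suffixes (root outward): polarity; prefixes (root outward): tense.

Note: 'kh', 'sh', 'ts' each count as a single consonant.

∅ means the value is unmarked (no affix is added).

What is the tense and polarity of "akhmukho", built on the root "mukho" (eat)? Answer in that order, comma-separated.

Segment: akh-mukho.
tense: akh- → past.
polarity: ∅ → negative.

past, negative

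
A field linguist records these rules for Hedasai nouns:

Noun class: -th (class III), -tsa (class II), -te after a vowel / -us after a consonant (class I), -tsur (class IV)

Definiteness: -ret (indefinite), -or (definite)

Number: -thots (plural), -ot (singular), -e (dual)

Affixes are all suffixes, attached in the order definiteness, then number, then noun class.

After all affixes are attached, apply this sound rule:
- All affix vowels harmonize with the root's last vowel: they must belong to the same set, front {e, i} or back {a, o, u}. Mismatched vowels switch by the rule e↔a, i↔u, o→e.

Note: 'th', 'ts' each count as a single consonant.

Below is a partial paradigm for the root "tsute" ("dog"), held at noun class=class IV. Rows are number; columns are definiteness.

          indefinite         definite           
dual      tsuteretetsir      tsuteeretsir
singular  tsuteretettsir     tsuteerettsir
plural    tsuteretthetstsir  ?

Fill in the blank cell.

tsuteerthetstsir

Attach definiteness definite -or → tsuteor.
Attach number plural -thots → tsuteorthots.
Attach noun class class IV -tsur → tsuteorthotstsur.
Apply vowel harmony: tsuteorthotstsur → tsuteerthetstsir.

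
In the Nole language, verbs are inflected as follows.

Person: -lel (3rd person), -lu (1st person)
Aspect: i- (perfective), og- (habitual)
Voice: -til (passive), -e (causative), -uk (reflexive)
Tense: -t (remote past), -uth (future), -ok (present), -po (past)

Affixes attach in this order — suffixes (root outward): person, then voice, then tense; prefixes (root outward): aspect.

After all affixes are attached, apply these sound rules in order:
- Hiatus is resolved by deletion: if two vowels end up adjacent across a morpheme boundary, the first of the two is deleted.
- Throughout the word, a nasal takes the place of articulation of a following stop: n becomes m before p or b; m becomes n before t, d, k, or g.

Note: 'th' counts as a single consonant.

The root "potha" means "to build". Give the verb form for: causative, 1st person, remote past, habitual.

ogpothalet

Attach aspect habitual og- → ogpotha.
Attach person 1st person -lu → ogpothalu.
Attach voice causative -e → ogpothalue.
Attach tense remote past -t → ogpothaluet.
Apply vowel deletion: ogpothaluet → ogpothalet.
Nasal assimilation: no change.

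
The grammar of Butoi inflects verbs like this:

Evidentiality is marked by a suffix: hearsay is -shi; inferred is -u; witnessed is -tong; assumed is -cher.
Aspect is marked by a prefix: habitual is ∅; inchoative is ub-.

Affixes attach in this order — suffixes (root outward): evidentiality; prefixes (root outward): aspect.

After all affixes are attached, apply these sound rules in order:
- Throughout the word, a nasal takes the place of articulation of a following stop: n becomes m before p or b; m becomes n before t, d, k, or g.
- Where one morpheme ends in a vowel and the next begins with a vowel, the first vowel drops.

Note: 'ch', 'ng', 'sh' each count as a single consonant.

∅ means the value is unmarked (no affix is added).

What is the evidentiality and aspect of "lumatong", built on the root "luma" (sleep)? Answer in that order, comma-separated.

Segment: luma-tong.
evidentiality: -tong → witnessed.
aspect: ∅ → habitual.

witnessed, habitual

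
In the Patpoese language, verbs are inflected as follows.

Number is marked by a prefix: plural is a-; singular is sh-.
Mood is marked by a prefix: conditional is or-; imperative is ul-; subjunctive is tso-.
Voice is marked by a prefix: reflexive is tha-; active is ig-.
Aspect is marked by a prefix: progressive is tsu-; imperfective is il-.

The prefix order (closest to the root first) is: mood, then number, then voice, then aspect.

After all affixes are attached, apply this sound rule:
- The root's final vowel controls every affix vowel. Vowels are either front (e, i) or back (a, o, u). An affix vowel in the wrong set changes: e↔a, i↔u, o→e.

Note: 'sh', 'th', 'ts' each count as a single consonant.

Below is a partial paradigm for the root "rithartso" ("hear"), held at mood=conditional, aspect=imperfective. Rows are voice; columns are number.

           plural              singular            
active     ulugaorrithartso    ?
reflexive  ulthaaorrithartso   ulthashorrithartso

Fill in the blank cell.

Attach mood conditional or- → orrithartso.
Attach number singular sh- → shorrithartso.
Attach voice active ig- → igshorrithartso.
Attach aspect imperfective il- → iligshorrithartso.
Apply vowel harmony: iligshorrithartso → ulugshorrithartso.

ulugshorrithartso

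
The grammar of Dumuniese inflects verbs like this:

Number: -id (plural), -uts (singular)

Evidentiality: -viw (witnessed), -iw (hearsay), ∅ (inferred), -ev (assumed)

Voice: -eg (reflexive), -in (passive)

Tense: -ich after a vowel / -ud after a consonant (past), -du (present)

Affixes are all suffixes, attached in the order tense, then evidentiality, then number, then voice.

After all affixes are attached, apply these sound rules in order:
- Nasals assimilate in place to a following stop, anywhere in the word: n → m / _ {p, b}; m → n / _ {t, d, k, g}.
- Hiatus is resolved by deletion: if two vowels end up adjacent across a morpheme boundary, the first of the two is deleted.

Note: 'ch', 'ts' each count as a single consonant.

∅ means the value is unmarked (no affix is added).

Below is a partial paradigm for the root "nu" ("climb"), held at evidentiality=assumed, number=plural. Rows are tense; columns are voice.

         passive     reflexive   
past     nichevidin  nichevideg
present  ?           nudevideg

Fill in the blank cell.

Attach tense present -du → nudu.
Attach evidentiality assumed -ev → nuduev.
Attach number plural -id → nuduevid.
Attach voice passive -in → nuduevidin.
Nasal assimilation: no change.
Apply vowel deletion: nuduevidin → nudevidin.

nudevidin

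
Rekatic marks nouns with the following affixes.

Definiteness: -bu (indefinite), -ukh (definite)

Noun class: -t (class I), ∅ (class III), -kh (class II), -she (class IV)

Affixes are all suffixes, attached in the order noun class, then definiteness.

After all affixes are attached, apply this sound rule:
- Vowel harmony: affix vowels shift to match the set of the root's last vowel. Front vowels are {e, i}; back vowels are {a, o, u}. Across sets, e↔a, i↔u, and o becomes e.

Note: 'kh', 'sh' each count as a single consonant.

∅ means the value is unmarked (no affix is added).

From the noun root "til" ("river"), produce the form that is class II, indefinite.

Attach noun class class II -kh → tilkh.
Attach definiteness indefinite -bu → tilkhbu.
Apply vowel harmony: tilkhbu → tilkhbi.

tilkhbi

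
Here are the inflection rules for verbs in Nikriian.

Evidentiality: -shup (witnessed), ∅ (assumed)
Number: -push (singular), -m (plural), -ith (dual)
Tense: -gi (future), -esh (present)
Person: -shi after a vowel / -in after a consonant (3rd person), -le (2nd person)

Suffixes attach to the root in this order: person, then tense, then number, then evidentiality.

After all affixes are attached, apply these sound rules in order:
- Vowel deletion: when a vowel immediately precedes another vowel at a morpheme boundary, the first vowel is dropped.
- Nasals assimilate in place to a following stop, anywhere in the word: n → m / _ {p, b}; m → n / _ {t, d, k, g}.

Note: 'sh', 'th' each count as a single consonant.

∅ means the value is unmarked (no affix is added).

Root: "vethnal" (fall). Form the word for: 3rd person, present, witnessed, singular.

Attach person 3rd person -in (after consonant 'l') → vethnalin.
Attach tense present -esh → vethnalinesh.
Attach number singular -push → vethnalineshpush.
Attach evidentiality witnessed -shup → vethnalineshpushshup.
Vowel deletion: no change.
Nasal assimilation: no change.

vethnalineshpushshup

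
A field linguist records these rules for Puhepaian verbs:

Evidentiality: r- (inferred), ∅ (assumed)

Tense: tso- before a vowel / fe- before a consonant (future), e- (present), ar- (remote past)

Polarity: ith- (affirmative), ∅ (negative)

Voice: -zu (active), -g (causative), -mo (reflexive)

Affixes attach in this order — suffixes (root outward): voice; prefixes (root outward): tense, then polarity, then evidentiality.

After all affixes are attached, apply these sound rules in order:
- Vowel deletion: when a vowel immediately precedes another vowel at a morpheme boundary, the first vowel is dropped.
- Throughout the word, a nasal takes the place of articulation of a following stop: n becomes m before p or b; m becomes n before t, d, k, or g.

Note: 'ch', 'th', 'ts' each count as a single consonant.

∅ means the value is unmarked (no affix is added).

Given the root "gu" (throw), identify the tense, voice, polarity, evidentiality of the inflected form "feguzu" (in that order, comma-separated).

future, active, negative, assumed

Segment: fe-gu-zu.
tense: tso/fe- → future.
voice: -zu → active.
polarity: ∅ → negative.
evidentiality: ∅ → assumed.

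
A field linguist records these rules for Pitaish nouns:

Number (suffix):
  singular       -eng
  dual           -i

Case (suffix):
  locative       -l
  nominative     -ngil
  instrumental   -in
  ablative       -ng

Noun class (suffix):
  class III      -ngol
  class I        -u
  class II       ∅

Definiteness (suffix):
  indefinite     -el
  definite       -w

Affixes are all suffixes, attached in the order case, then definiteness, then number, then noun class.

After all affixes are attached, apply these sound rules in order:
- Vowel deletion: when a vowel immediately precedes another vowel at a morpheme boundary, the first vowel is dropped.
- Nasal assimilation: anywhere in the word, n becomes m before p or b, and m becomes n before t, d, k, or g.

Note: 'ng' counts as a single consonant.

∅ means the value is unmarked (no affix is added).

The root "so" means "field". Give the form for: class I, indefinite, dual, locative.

Attach case locative -l → sol.
Attach definiteness indefinite -el → solel.
Attach number dual -i → soleli.
Attach noun class class I -u → soleliu.
Apply vowel deletion: soleliu → solelu.
Nasal assimilation: no change.

solelu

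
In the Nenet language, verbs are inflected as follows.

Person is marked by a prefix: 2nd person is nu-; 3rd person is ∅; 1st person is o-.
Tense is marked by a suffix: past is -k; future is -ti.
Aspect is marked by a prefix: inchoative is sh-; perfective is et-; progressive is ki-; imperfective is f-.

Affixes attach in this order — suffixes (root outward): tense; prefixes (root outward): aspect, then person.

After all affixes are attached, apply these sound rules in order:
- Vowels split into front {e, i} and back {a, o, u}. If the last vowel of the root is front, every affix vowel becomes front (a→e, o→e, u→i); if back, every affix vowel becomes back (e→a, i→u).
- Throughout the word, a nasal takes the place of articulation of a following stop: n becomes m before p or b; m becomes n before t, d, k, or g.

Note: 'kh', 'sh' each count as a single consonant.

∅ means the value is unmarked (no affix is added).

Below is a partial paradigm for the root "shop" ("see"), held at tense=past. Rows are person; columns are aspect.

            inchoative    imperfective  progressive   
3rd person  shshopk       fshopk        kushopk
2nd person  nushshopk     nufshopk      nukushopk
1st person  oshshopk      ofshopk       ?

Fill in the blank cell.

Attach aspect progressive ki- → kishop.
Attach tense past -k → kishopk.
Attach person 1st person o- → okishopk.
Apply vowel harmony: okishopk → okushopk.
Nasal assimilation: no change.

okushopk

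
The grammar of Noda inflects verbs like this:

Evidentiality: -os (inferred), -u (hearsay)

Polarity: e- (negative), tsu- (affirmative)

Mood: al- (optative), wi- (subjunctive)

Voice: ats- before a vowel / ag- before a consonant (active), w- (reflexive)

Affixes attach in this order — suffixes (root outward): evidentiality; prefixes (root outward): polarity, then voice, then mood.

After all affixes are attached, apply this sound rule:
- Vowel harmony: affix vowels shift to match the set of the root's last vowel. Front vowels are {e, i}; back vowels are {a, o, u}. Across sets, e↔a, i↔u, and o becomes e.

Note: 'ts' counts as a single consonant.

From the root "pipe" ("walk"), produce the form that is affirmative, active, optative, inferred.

Attach evidentiality inferred -os → pipeos.
Attach polarity affirmative tsu- → tsupipeos.
Attach voice active ag- (before consonant 'ts') → agtsupipeos.
Attach mood optative al- → alagtsupipeos.
Apply vowel harmony: alagtsupipeos → elegtsipipees.

elegtsipipees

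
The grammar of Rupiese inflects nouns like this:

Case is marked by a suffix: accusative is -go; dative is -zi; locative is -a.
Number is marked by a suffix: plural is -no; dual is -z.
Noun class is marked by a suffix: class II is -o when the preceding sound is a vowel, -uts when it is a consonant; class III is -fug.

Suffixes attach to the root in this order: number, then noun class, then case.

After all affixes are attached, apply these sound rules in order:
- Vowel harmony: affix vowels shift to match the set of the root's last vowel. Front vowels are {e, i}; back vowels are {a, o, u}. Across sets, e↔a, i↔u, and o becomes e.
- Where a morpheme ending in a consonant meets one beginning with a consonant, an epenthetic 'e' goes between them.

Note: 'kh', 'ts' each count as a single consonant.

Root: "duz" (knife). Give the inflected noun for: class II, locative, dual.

Attach number dual -z → duzz.
Attach noun class class II -uts (after consonant 'z') → duzzuts.
Attach case locative -a → duzzutsa.
Vowel harmony: no change.
Apply epenthesis: duzzutsa → duzezutsa.

duzezutsa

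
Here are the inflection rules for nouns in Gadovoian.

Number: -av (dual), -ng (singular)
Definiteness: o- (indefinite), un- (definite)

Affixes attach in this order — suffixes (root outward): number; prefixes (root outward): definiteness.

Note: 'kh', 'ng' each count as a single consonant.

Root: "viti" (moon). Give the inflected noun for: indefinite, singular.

oviting

Attach number singular -ng → viting.
Attach definiteness indefinite o- → oviting.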